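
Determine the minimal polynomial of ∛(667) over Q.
m_α(x) = x^3 - 667

α satisfies α^3 = 667, so x^3 - 667 annihilates α. By the rational root test, a rational root p/q (in lowest terms) of x^3 - 667 would satisfy p^3 = 667 q^3, forcing q = 1 and p^3 = 667; but 667 is not a perfect cube, contradiction. A monic cubic over Q with no rational root is irreducible (any nontrivial factorization would include a linear factor). Hence x^3 - 667 is the minimal polynomial of α, and in particular [Q(α):Q] = 3.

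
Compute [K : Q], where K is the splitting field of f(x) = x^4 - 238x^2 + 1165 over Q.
[K : Q] = 4

Solving the quadratic in x^2: x^2 = (238 ± √(238^2 - 4·1165))/2 = (238 ± √51984)/2 = (238 ± 228)/2, giving x^2 = 233 or x^2 = 5. So f(x) = (x^2 - 233)(x^2 - 5) and the roots of f are ±√233, ±√5. Hence the splitting field is K = Q(√233, √5). Since 233 and 5 are distinct squarefree integers > 1, their product 1165 is not a perfect square, so √5 ∉ Q(√233). By the tower law [K:Q] = [Q(√233,√5):Q(√233)] · [Q(√233):Q] = 2 · 2 = 4.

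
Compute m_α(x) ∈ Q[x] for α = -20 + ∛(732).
m_α(x) = x^3 + 60x^2 + 1200x + 7268

Set β = α + 20 = ∛(732), so β^3 = 732. Then (α + 20)^3 - 732 = 0, i.e. α is a root of g(x) = (x + 20)^3 - 732 = x^3 + 60x^2 + 1200x + 7268. Since g(x) = h(x + 20) where h(x) = x^3 - 732, and h is irreducible over Q (because 732 is not a perfect cube, so h has no rational root, and a monic cubic with no rational root is irreducible), g is also irreducible (irreducibility is preserved under the substitution x → x + 20). Hence m_α(x) = x^3 + 60x^2 + 1200x + 7268.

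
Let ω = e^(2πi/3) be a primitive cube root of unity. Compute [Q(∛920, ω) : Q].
[Q(∛920, ω) : Q] = 6

[Q(∛920):Q] = 3 (min poly x^3 - 920, irreducible since 920 is not a perfect cube). [Q(ω):Q] = 2 (min poly x^2 + x + 1). Since Q(∛920) ⊂ R and ω ∉ R, we have ω ∉ Q(∛920), so x^2 + x + 1 remains irreducible over Q(∛920) and [Q(∛920, ω) : Q(∛920)] = 2. By the tower law, [Q(∛920, ω) : Q] = 3 · 2 = 6. (In fact Q(∛920, ω) is the splitting field of x^3 - 920 over Q.)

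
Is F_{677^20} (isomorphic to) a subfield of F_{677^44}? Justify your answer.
No: F_{677^20} is not a subfield of F_{677^44}

F_{p^m} embeds in F_{p^n} iff m | n. Here 20 ∤ 44 (since 44 = 2·20 + 4 with remainder 4 ≠ 0), so F_{677^20} is not a subfield of F_{677^44}. Equivalently: if it were, the tower law would give 20 = [F_{677^20}:F_677] dividing [F_{677^44}:F_677] = 44, contradiction.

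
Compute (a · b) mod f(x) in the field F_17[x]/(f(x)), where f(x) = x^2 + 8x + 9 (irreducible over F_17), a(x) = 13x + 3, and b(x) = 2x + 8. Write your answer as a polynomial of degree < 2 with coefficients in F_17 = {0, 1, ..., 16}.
a · b ≡ 4x + 11 (mod f(x))

Multiply in F_17[x]: a(x)·b(x) = (13x + 3)·(2x + 8) = 9x^2 + 8x + 7. This has degree ≥ 2, so divide by f(x) over F_17: 9x^2 + 8x + 7 = (9)·(x^2 + 8x + 9) + (4x + 11). Hence a·b ≡ 4x + 11 (mod f). (F_17[x]/(f) is a field with 17^2 = 289 elements since f is irreducible of degree 2.)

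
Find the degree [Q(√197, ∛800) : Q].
[Q(√197, ∛800) : Q] = 6

Let L = Q(√197, ∛800). Since Q(√197) ⊂ L and [Q(√197):Q] = 2, the tower law gives 2 | [L:Q]. Likewise Q(∛800) ⊂ L with [Q(∛800):Q] = 3 (because 800 is not a perfect cube), so 3 | [L:Q]. As gcd(2,3) = 1, [L:Q] is divisible by 6. Conversely L is generated over Q by √197 and ∛800, so [L:Q] ≤ 2·3 = 6. Therefore [Q(√197, ∛800) : Q] = 6.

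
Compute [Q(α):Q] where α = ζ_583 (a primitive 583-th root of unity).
[Q(α):Q] = 520

The minimal polynomial of ζ_583 over Q is the 583-th cyclotomic polynomial Φ_583(x), which is irreducible over Q and has degree φ(583) = 520. Hence [Q(α):Q] = φ(583) = 520.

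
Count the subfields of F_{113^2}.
F_{113^2} has 2 subfields

The subfields of F_{p^n} are exactly the fields F_{p^d} for d | n (each is the fixed field of the unique index-d subgroup of Gal(F_{p^n}/F_p) ≅ Z/nZ). The divisors of n = 2 are {1, 2}, giving 2 subfields: F_{113^1}, F_{113^2}.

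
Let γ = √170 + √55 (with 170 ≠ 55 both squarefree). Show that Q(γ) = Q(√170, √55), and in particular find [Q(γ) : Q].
[Q(γ) : Q] = 4 (equivalently, Q(γ) = Q(√170, √55))

Obviously Q(γ) ⊆ Q(√170, √55), and [Q(√170, √55):Q] = 4 (since 170, 55 are distinct squarefree integers > 1 with 9350 not a perfect square). To show equality we compute the minimal polynomial of γ. From γ = √170 + √55: γ^2 = 170 + 2√(9350) + 55 = 225 + 2√(9350), so γ^2 - 225 = 2√(9350); squaring, (γ^2 - 225)^2 = 4·9350, i.e. γ^4 - 450γ^2 + 50625 - 37400 = 0, i.e. γ^4 - 450γ^2 + 13225 = 0. So γ is a root of x^4 - 450x^2 + 13225. This polynomial is irreducible over Q: it has no rational root (each ±√170 ± √55 is irrational), and any factorization into two quadratics over Q would force √(9350) ∈ Q (pairing opposite roots) or √170, √55 ∈ Q (other pairings), all impossible. Hence [Q(γ):Q] = 4 = [Q(√170, √55):Q], so Q(γ) = Q(√170, √55).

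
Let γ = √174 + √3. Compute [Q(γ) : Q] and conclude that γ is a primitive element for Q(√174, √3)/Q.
[Q(γ) : Q] = 4 (equivalently, Q(γ) = Q(√174, √3))

Obviously Q(γ) ⊆ Q(√174, √3), and [Q(√174, √3):Q] = 4 (since 174, 3 are distinct squarefree integers > 1 with 522 not a perfect square). To show equality we compute the minimal polynomial of γ. From γ = √174 + √3: γ^2 = 174 + 2√(522) + 3 = 177 + 2√(522), so γ^2 - 177 = 2√(522); squaring, (γ^2 - 177)^2 = 4·522, i.e. γ^4 - 354γ^2 + 31329 - 2088 = 0, i.e. γ^4 - 354γ^2 + 29241 = 0. So γ is a root of x^4 - 354x^2 + 29241. This polynomial is irreducible over Q: it has no rational root (each ±√174 ± √3 is irrational), and any factorization into two quadratics over Q would force √(522) ∈ Q (pairing opposite roots) or √174, √3 ∈ Q (other pairings), all impossible. Hence [Q(γ):Q] = 4 = [Q(√174, √3):Q], so Q(γ) = Q(√174, √3).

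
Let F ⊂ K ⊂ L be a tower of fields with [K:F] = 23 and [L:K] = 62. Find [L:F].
[L:F] = 1426

The tower law says that for any tower of field extensions F ⊂ K ⊂ L with finite degrees, [L:F] = [L:K] · [K:F]. Here this gives [L:F] = 62 · 23 = 1426.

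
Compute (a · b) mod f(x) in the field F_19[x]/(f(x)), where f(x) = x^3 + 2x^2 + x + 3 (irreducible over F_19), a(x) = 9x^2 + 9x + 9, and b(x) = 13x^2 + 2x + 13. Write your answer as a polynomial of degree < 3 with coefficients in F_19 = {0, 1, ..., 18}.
a · b ≡ 10x^2 + 16x + 15 (mod f(x))

Multiply in F_19[x]: a(x)·b(x) = (9x^2 + 9x + 9)·(13x^2 + 2x + 13) = 3x^4 + 2x^3 + 5x^2 + 2x + 3. This has degree ≥ 3, so divide by f(x) over F_19: 3x^4 + 2x^3 + 5x^2 + 2x + 3 = (3x + 15)·(x^3 + 2x^2 + x + 3) + (10x^2 + 16x + 15). Hence a·b ≡ 10x^2 + 16x + 15 (mod f). (F_19[x]/(f) is a field with 19^3 = 6859 elements since f is irreducible of degree 3.)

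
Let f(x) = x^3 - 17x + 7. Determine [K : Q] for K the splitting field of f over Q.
[K : Q] = 6

By the rational root test, any rational root of the monic integer polynomial f(x) = x^3 - 17x + 7 must be an integer dividing the constant term 7, i.e. one of ±{1, 7}. Evaluating: f(1) = -9, f(-1) = 23, f(7) = 231, f(-7) = -217; none is 0, so f has no rational root and is therefore irreducible over Q (a cubic with no linear factor over a field is irreducible). For an irreducible cubic, the Galois group is A_3 or S_3 according as the discriminant disc(f) = -4a^3 - 27b^2 = -4·(-17)^3 - 27·(7)^2 = 18329 is or is not a square in Q. Here disc(f) = 18329 is not a perfect square in Q, so the Galois group of f over Q is not contained in A_3 and must be all of S_3. The splitting field has degree |S_3| = 6 over Q, so [K : Q] = 6.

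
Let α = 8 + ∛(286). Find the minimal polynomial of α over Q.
m_α(x) = x^3 - 24x^2 + 192x - 798

Set β = α - 8 = ∛(286), so β^3 = 286. Then (α - 8)^3 - 286 = 0, i.e. α is a root of g(x) = (x - 8)^3 - 286 = x^3 - 24x^2 + 192x - 798. Since g(x) = h(x - 8) where h(x) = x^3 - 286, and h is irreducible over Q (because 286 is not a perfect cube, so h has no rational root, and a monic cubic with no rational root is irreducible), g is also irreducible (irreducibility is preserved under the substitution x → x - 8). Hence m_α(x) = x^3 - 24x^2 + 192x - 798.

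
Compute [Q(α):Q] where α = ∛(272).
[Q(α):Q] = 3

The minimal polynomial of α is x^3 - 272, irreducible over Q since 272 is not a perfect cube (so x^3 - 272 has no rational root). Hence [Q(α):Q] = deg(m_α) = 3.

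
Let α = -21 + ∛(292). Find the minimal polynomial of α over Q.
m_α(x) = x^3 + 63x^2 + 1323x + 8969

Set β = α + 21 = ∛(292), so β^3 = 292. Then (α + 21)^3 - 292 = 0, i.e. α is a root of g(x) = (x + 21)^3 - 292 = x^3 + 63x^2 + 1323x + 8969. Since g(x) = h(x + 21) where h(x) = x^3 - 292, and h is irreducible over Q (because 292 is not a perfect cube, so h has no rational root, and a monic cubic with no rational root is irreducible), g is also irreducible (irreducibility is preserved under the substitution x → x + 21). Hence m_α(x) = x^3 + 63x^2 + 1323x + 8969.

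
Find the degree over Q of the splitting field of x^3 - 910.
[K : Q] = 6

The roots of x^3 - 910 are ∛910, ω∛910, ω^2∛910 where ω = e^(2πi/3) is a primitive cube root of unity, so K = Q(∛910, ω). Now [Q(∛910):Q] = 3 (since 910 is not a perfect cube, x^3 - 910 is irreducible) and [Q(ω):Q] = 2. Both 2 and 3 divide [K:Q], and [K:Q] ≤ 3·2 = 6, so [K:Q] = 6. (Equivalently: Q(∛910) ⊂ R but ω ∉ R, so [K : Q(∛910)] = 2.)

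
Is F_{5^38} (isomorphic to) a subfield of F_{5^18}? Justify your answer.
No: F_{5^38} is not a subfield of F_{5^18}

F_{p^m} embeds in F_{p^n} iff m | n. Here 38 ∤ 18 (since 18 = 0·38 + 18 with remainder 18 ≠ 0), so F_{5^38} is not a subfield of F_{5^18}. Equivalently: if it were, the tower law would give 38 = [F_{5^38}:F_5] dividing [F_{5^18}:F_5] = 18, contradiction.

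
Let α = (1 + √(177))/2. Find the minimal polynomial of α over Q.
m_α(x) = x^2 - x - 44

From 2α - 1 = √(177), squaring gives (2α - 1)^2 = 177, i.e. 4α^2 - 4α + 1 = 177, so α^2 - α + (1 - 177)/4 = 0. Since 177 ≡ 1 (mod 4), (1 - 177)/4 = -44 ∈ Z. The polynomial x^2 - x - 44 has discriminant 1 - 4·(-44) = 177, which is not a perfect square in Q (d = 177 is squarefree and ≠ 1), so x^2 - x - 44 is irreducible over Q. It is the minimal polynomial of α.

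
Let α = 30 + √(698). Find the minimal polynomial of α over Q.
m_α(x) = x^2 - 60x + 202

From α - 30 = √(698), squaring gives (α - 30)^2 = 698, i.e. α^2 - 60α + 900 = 698, so α^2 - 60α + 202 = 0. The discriminant of x^2 - 60x + 202 is (-60)^2 - 4·(202) = 3600 - 808 = 2792, and 4·(698) is not a perfect square in Q since 698 is squarefree and ≠ 1. Hence x^2 - 60x + 202 is irreducible over Q and is the minimal polynomial of α.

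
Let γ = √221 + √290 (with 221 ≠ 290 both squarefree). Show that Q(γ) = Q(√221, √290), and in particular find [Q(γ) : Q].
[Q(γ) : Q] = 4 (equivalently, Q(γ) = Q(√221, √290))

Obviously Q(γ) ⊆ Q(√221, √290), and [Q(√221, √290):Q] = 4 (since 221, 290 are distinct squarefree integers > 1 with 64090 not a perfect square). To show equality we compute the minimal polynomial of γ. From γ = √221 + √290: γ^2 = 221 + 2√(64090) + 290 = 511 + 2√(64090), so γ^2 - 511 = 2√(64090); squaring, (γ^2 - 511)^2 = 4·64090, i.e. γ^4 - 1022γ^2 + 261121 - 256360 = 0, i.e. γ^4 - 1022γ^2 + 4761 = 0. So γ is a root of x^4 - 1022x^2 + 4761. This polynomial is irreducible over Q: it has no rational root (each ±√221 ± √290 is irrational), and any factorization into two quadratics over Q would force √(64090) ∈ Q (pairing opposite roots) or √221, √290 ∈ Q (other pairings), all impossible. Hence [Q(γ):Q] = 4 = [Q(√221, √290):Q], so Q(γ) = Q(√221, √290).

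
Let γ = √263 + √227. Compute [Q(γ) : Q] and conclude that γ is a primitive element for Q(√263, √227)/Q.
[Q(γ) : Q] = 4 (equivalently, Q(γ) = Q(√263, √227))

Obviously Q(γ) ⊆ Q(√263, √227), and [Q(√263, √227):Q] = 4 (since 263, 227 are distinct squarefree integers > 1 with 59701 not a perfect square). To show equality we compute the minimal polynomial of γ. From γ = √263 + √227: γ^2 = 263 + 2√(59701) + 227 = 490 + 2√(59701), so γ^2 - 490 = 2√(59701); squaring, (γ^2 - 490)^2 = 4·59701, i.e. γ^4 - 980γ^2 + 240100 - 238804 = 0, i.e. γ^4 - 980γ^2 + 1296 = 0. So γ is a root of x^4 - 980x^2 + 1296. This polynomial is irreducible over Q: it has no rational root (each ±√263 ± √227 is irrational), and any factorization into two quadratics over Q would force √(59701) ∈ Q (pairing opposite roots) or √263, √227 ∈ Q (other pairings), all impossible. Hence [Q(γ):Q] = 4 = [Q(√263, √227):Q], so Q(γ) = Q(√263, √227).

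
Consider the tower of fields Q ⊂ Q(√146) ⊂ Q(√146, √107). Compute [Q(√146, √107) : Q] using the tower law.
[Q(√146, √107) : Q] = 4

[Q(√146):Q] = 2 (min poly x^2 - 146, irreducible since 146 is squarefree > 1). For the top step, suppose √107 ∈ Q(√146), say √107 = c + d√146 with c, d ∈ Q. Squaring: 107 = c^2 + 146d^2 + 2cd√146. Since √146 ∉ Q this forces 2cd = 0. If d = 0 then √107 = c ∈ Q, contradicting 107 squarefree > 1. If c = 0 then 107 = 146d^2, so 146·107 = (146d)^2 is a perfect square in Q — but 146·107 = 15622 is not a perfect square (since 146 and 107 are distinct squarefree integers). Contradiction. Hence √107 ∉ Q(√146), so x^2 - 107 stays irreducible over Q(√146) and [Q(√146, √107) : Q(√146)] = 2. By the tower law, [Q(√146, √107) : Q] = 2 · 2 = 4.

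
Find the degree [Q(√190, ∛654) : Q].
[Q(√190, ∛654) : Q] = 6

Let L = Q(√190, ∛654). Since Q(√190) ⊂ L and [Q(√190):Q] = 2, the tower law gives 2 | [L:Q]. Likewise Q(∛654) ⊂ L with [Q(∛654):Q] = 3 (because 654 is not a perfect cube), so 3 | [L:Q]. As gcd(2,3) = 1, [L:Q] is divisible by 6. Conversely L is generated over Q by √190 and ∛654, so [L:Q] ≤ 2·3 = 6. Therefore [Q(√190, ∛654) : Q] = 6.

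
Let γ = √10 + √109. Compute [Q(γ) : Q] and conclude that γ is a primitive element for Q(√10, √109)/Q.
[Q(γ) : Q] = 4 (equivalently, Q(γ) = Q(√10, √109))

Obviously Q(γ) ⊆ Q(√10, √109), and [Q(√10, √109):Q] = 4 (since 10, 109 are distinct squarefree integers > 1 with 1090 not a perfect square). To show equality we compute the minimal polynomial of γ. From γ = √10 + √109: γ^2 = 10 + 2√(1090) + 109 = 119 + 2√(1090), so γ^2 - 119 = 2√(1090); squaring, (γ^2 - 119)^2 = 4·1090, i.e. γ^4 - 238γ^2 + 14161 - 4360 = 0, i.e. γ^4 - 238γ^2 + 9801 = 0. So γ is a root of x^4 - 238x^2 + 9801. This polynomial is irreducible over Q: it has no rational root (each ±√10 ± √109 is irrational), and any factorization into two quadratics over Q would force √(1090) ∈ Q (pairing opposite roots) or √10, √109 ∈ Q (other pairings), all impossible. Hence [Q(γ):Q] = 4 = [Q(√10, √109):Q], so Q(γ) = Q(√10, √109).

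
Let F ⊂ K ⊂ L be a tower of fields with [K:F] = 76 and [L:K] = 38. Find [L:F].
[L:F] = 2888

The tower law says that for any tower of field extensions F ⊂ K ⊂ L with finite degrees, [L:F] = [L:K] · [K:F]. Here this gives [L:F] = 38 · 76 = 2888.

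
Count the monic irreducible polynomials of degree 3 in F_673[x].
There are 101606848 monic irreducible polynomials of degree 3 over F_673

Each element of F_{673^3} that lies in no proper subfield is a root of exactly one monic irreducible of degree 3 over F_673, and each such polynomial has 3 distinct roots in F_{673^3}. By Möbius inversion the count is N_673(3) = (1/3) Σ_{d|3} μ(3/d) · 673^d = (1/3)(μ(3)·673^1 + μ(1)·673^3) = 304820544/3 = 101606848.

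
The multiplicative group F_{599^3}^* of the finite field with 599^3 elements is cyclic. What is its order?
|F_{599^3}^*| = 214921798

F_{599^3} has 599^3 = 214921799 elements; its multiplicative group consists of all nonzero elements, so |F_{599^3}^*| = 214921799 - 1 = 214921798. (It is cyclic since any finite subgroup of the multiplicative group of a field is cyclic.)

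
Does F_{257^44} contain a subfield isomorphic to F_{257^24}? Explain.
No: F_{257^24} is not a subfield of F_{257^44}

F_{p^m} embeds in F_{p^n} iff m | n. Here 24 ∤ 44 (since 44 = 1·24 + 20 with remainder 20 ≠ 0), so F_{257^24} is not a subfield of F_{257^44}. Equivalently: if it were, the tower law would give 24 = [F_{257^24}:F_257] dividing [F_{257^44}:F_257] = 44, contradiction.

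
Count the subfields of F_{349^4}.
F_{349^4} has 3 subfields

The subfields of F_{p^n} are exactly the fields F_{p^d} for d | n (each is the fixed field of the unique index-d subgroup of Gal(F_{p^n}/F_p) ≅ Z/nZ). The divisors of n = 4 are {1, 2, 4}, giving 3 subfields: F_{349^1}, F_{349^2}, F_{349^4}.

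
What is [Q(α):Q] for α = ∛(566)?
[Q(α):Q] = 3

The minimal polynomial of α is x^3 - 566, irreducible over Q since 566 is not a perfect cube (so x^3 - 566 has no rational root). Hence [Q(α):Q] = deg(m_α) = 3.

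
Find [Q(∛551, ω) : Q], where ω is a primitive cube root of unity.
[Q(∛551, ω) : Q] = 6

[Q(∛551):Q] = 3 (min poly x^3 - 551, irreducible since 551 is not a perfect cube). [Q(ω):Q] = 2 (min poly x^2 + x + 1). Since Q(∛551) ⊂ R and ω ∉ R, we have ω ∉ Q(∛551), so x^2 + x + 1 remains irreducible over Q(∛551) and [Q(∛551, ω) : Q(∛551)] = 2. By the tower law, [Q(∛551, ω) : Q] = 3 · 2 = 6. (In fact Q(∛551, ω) is the splitting field of x^3 - 551 over Q.)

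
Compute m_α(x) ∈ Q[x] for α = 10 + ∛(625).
m_α(x) = x^3 - 30x^2 + 300x - 1625

Set β = α - 10 = ∛(625), so β^3 = 625. Then (α - 10)^3 - 625 = 0, i.e. α is a root of g(x) = (x - 10)^3 - 625 = x^3 - 30x^2 + 300x - 1625. Since g(x) = h(x - 10) where h(x) = x^3 - 625, and h is irreducible over Q (because 625 is not a perfect cube, so h has no rational root, and a monic cubic with no rational root is irreducible), g is also irreducible (irreducibility is preserved under the substitution x → x - 10). Hence m_α(x) = x^3 - 30x^2 + 300x - 1625.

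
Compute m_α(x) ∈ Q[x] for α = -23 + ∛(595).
m_α(x) = x^3 + 69x^2 + 1587x + 11572

Set β = α + 23 = ∛(595), so β^3 = 595. Then (α + 23)^3 - 595 = 0, i.e. α is a root of g(x) = (x + 23)^3 - 595 = x^3 + 69x^2 + 1587x + 11572. Since g(x) = h(x + 23) where h(x) = x^3 - 595, and h is irreducible over Q (because 595 is not a perfect cube, so h has no rational root, and a monic cubic with no rational root is irreducible), g is also irreducible (irreducibility is preserved under the substitution x → x + 23). Hence m_α(x) = x^3 + 69x^2 + 1587x + 11572.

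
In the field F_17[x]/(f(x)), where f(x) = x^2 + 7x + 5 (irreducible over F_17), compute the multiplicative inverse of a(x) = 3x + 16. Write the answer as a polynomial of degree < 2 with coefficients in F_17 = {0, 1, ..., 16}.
a(x)^(-1) ≡ 3x + 5 (mod f(x))

Since f is irreducible over F_17, F_17[x]/(f) is a field and a(x) ≠ 0 has an inverse. Apply the extended Euclidean algorithm to f(x) and a(x) in F_17[x]: f(x) = (6x + 10)·a(x) + (15). The last nonzero remainder is the constant 15 = gcd(f, a) in F_17. Back-substituting through the division chain expresses 15 = s(x)·a(x) + t(x)·f(x) with s(x) ≡ 11x + 7 (mod f), so (11x + 7)·a(x) ≡ 15 (mod f). Multiplying by 15^(-1) ≡ 8 in F_17 gives a(x)^(-1) ≡ 8·(11x + 7) ≡ 3x + 5 (mod f). Check: (3x + 16)·(3x + 5) = 9x^2 + 12x + 12 ≡ 1 (mod x^2 + 7x + 5).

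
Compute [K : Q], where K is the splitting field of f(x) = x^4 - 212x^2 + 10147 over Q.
[K : Q] = 4

Solving the quadratic in x^2: x^2 = (212 ± √(212^2 - 4·10147))/2 = (212 ± √4356)/2 = (212 ± 66)/2, giving x^2 = 139 or x^2 = 73. So f(x) = (x^2 - 139)(x^2 - 73) and the roots of f are ±√139, ±√73. Hence the splitting field is K = Q(√139, √73). Since 139 and 73 are distinct squarefree integers > 1, their product 10147 is not a perfect square, so √73 ∉ Q(√139). By the tower law [K:Q] = [Q(√139,√73):Q(√139)] · [Q(√139):Q] = 2 · 2 = 4.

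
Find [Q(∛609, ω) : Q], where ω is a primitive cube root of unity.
[Q(∛609, ω) : Q] = 6

[Q(∛609):Q] = 3 (min poly x^3 - 609, irreducible since 609 is not a perfect cube). [Q(ω):Q] = 2 (min poly x^2 + x + 1). Since Q(∛609) ⊂ R and ω ∉ R, we have ω ∉ Q(∛609), so x^2 + x + 1 remains irreducible over Q(∛609) and [Q(∛609, ω) : Q(∛609)] = 2. By the tower law, [Q(∛609, ω) : Q] = 3 · 2 = 6. (In fact Q(∛609, ω) is the splitting field of x^3 - 609 over Q.)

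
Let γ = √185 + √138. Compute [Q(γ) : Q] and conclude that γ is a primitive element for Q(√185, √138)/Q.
[Q(γ) : Q] = 4 (equivalently, Q(γ) = Q(√185, √138))

Obviously Q(γ) ⊆ Q(√185, √138), and [Q(√185, √138):Q] = 4 (since 185, 138 are distinct squarefree integers > 1 with 25530 not a perfect square). To show equality we compute the minimal polynomial of γ. From γ = √185 + √138: γ^2 = 185 + 2√(25530) + 138 = 323 + 2√(25530), so γ^2 - 323 = 2√(25530); squaring, (γ^2 - 323)^2 = 4·25530, i.e. γ^4 - 646γ^2 + 104329 - 102120 = 0, i.e. γ^4 - 646γ^2 + 2209 = 0. So γ is a root of x^4 - 646x^2 + 2209. This polynomial is irreducible over Q: it has no rational root (each ±√185 ± √138 is irrational), and any factorization into two quadratics over Q would force √(25530) ∈ Q (pairing opposite roots) or √185, √138 ∈ Q (other pairings), all impossible. Hence [Q(γ):Q] = 4 = [Q(√185, √138):Q], so Q(γ) = Q(√185, √138).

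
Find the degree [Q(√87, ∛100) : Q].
[Q(√87, ∛100) : Q] = 6

Let L = Q(√87, ∛100). Since Q(√87) ⊂ L and [Q(√87):Q] = 2, the tower law gives 2 | [L:Q]. Likewise Q(∛100) ⊂ L with [Q(∛100):Q] = 3 (because 100 is not a perfect cube), so 3 | [L:Q]. As gcd(2,3) = 1, [L:Q] is divisible by 6. Conversely L is generated over Q by √87 and ∛100, so [L:Q] ≤ 2·3 = 6. Therefore [Q(√87, ∛100) : Q] = 6.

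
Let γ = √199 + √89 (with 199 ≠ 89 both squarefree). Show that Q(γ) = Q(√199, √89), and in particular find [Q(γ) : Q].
[Q(γ) : Q] = 4 (equivalently, Q(γ) = Q(√199, √89))

Obviously Q(γ) ⊆ Q(√199, √89), and [Q(√199, √89):Q] = 4 (since 199, 89 are distinct squarefree integers > 1 with 17711 not a perfect square). To show equality we compute the minimal polynomial of γ. From γ = √199 + √89: γ^2 = 199 + 2√(17711) + 89 = 288 + 2√(17711), so γ^2 - 288 = 2√(17711); squaring, (γ^2 - 288)^2 = 4·17711, i.e. γ^4 - 576γ^2 + 82944 - 70844 = 0, i.e. γ^4 - 576γ^2 + 12100 = 0. So γ is a root of x^4 - 576x^2 + 12100. This polynomial is irreducible over Q: it has no rational root (each ±√199 ± √89 is irrational), and any factorization into two quadratics over Q would force √(17711) ∈ Q (pairing opposite roots) or √199, √89 ∈ Q (other pairings), all impossible. Hence [Q(γ):Q] = 4 = [Q(√199, √89):Q], so Q(γ) = Q(√199, √89).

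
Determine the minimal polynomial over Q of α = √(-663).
m_α(x) = x^2 + 663

α satisfies α^2 + 663 = 0, so x^2 + 663 annihilates α. Since d = -663 is squarefree and ≠ 1, it is not a perfect square in Q, so x^2 + 663 has no rational root and is therefore irreducible over Q (a degree-2 polynomial over a field is irreducible iff it has no root). Hence m_α(x) = x^2 + 663.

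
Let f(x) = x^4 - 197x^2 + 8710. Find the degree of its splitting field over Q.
[K : Q] = 4

Solving the quadratic in x^2: x^2 = (197 ± √(197^2 - 4·8710))/2 = (197 ± √3969)/2 = (197 ± 63)/2, giving x^2 = 67 or x^2 = 130. So f(x) = (x^2 - 67)(x^2 - 130) and the roots of f are ±√67, ±√130. Hence the splitting field is K = Q(√67, √130). Since 67 and 130 are distinct squarefree integers > 1, their product 8710 is not a perfect square, so √130 ∉ Q(√67). By the tower law [K:Q] = [Q(√67,√130):Q(√67)] · [Q(√67):Q] = 2 · 2 = 4.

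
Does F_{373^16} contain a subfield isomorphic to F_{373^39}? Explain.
No: F_{373^39} is not a subfield of F_{373^16}

F_{p^m} embeds in F_{p^n} iff m | n. Here 39 ∤ 16 (since 16 = 0·39 + 16 with remainder 16 ≠ 0), so F_{373^39} is not a subfield of F_{373^16}. Equivalently: if it were, the tower law would give 39 = [F_{373^39}:F_373] dividing [F_{373^16}:F_373] = 16, contradiction.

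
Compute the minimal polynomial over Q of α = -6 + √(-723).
m_α(x) = x^2 + 12x + 759

From α + 6 = √(-723), squaring gives (α + 6)^2 = -723, i.e. α^2 + 12α + 36 = -723, so α^2 + 12α + 759 = 0. The discriminant of x^2 + 12x + 759 is (12)^2 - 4·(759) = 144 - 3036 = -2892, and 4·(-723) is not a perfect square in Q since -723 is squarefree and ≠ 1. Hence x^2 + 12x + 759 is irreducible over Q and is the minimal polynomial of α.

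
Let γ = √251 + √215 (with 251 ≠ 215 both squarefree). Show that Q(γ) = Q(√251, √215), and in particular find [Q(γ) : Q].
[Q(γ) : Q] = 4 (equivalently, Q(γ) = Q(√251, √215))

Obviously Q(γ) ⊆ Q(√251, √215), and [Q(√251, √215):Q] = 4 (since 251, 215 are distinct squarefree integers > 1 with 53965 not a perfect square). To show equality we compute the minimal polynomial of γ. From γ = √251 + √215: γ^2 = 251 + 2√(53965) + 215 = 466 + 2√(53965), so γ^2 - 466 = 2√(53965); squaring, (γ^2 - 466)^2 = 4·53965, i.e. γ^4 - 932γ^2 + 217156 - 215860 = 0, i.e. γ^4 - 932γ^2 + 1296 = 0. So γ is a root of x^4 - 932x^2 + 1296. This polynomial is irreducible over Q: it has no rational root (each ±√251 ± √215 is irrational), and any factorization into two quadratics over Q would force √(53965) ∈ Q (pairing opposite roots) or √251, √215 ∈ Q (other pairings), all impossible. Hence [Q(γ):Q] = 4 = [Q(√251, √215):Q], so Q(γ) = Q(√251, √215).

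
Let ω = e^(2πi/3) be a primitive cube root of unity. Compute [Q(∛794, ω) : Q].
[Q(∛794, ω) : Q] = 6

[Q(∛794):Q] = 3 (min poly x^3 - 794, irreducible since 794 is not a perfect cube). [Q(ω):Q] = 2 (min poly x^2 + x + 1). Since Q(∛794) ⊂ R and ω ∉ R, we have ω ∉ Q(∛794), so x^2 + x + 1 remains irreducible over Q(∛794) and [Q(∛794, ω) : Q(∛794)] = 2. By the tower law, [Q(∛794, ω) : Q] = 3 · 2 = 6. (In fact Q(∛794, ω) is the splitting field of x^3 - 794 over Q.)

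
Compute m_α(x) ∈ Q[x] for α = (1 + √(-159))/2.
m_α(x) = x^2 - x + 40

From 2α - 1 = √(-159), squaring gives (2α - 1)^2 = -159, i.e. 4α^2 - 4α + 1 = -159, so α^2 - α + (1 + 159)/4 = 0. Since -159 ≡ 1 (mod 4), (1 + 159)/4 = 40 ∈ Z. The polynomial x^2 - x + 40 has discriminant 1 - 4·(40) = -159, which is not a perfect square in Q (d = -159 is squarefree and ≠ 1), so x^2 - x + 40 is irreducible over Q. It is the minimal polynomial of α.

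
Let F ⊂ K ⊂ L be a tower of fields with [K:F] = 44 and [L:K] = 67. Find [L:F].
[L:F] = 2948

The tower law says that for any tower of field extensions F ⊂ K ⊂ L with finite degrees, [L:F] = [L:K] · [K:F]. Here this gives [L:F] = 67 · 44 = 2948.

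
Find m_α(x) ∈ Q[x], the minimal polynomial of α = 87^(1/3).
m_α(x) = x^3 - 87

α satisfies α^3 = 87, so x^3 - 87 annihilates α. By the rational root test, a rational root p/q (in lowest terms) of x^3 - 87 would satisfy p^3 = 87 q^3, forcing q = 1 and p^3 = 87; but 87 is not a perfect cube, contradiction. A monic cubic over Q with no rational root is irreducible (any nontrivial factorization would include a linear factor). Hence x^3 - 87 is the minimal polynomial of α, and in particular [Q(α):Q] = 3.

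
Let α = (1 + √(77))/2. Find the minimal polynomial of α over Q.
m_α(x) = x^2 - x - 19

From 2α - 1 = √(77), squaring gives (2α - 1)^2 = 77, i.e. 4α^2 - 4α + 1 = 77, so α^2 - α + (1 - 77)/4 = 0. Since 77 ≡ 1 (mod 4), (1 - 77)/4 = -19 ∈ Z. The polynomial x^2 - x - 19 has discriminant 1 - 4·(-19) = 77, which is not a perfect square in Q (d = 77 is squarefree and ≠ 1), so x^2 - x - 19 is irreducible over Q. It is the minimal polynomial of α.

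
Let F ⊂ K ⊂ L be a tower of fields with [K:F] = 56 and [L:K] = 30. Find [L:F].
[L:F] = 1680

The tower law says that for any tower of field extensions F ⊂ K ⊂ L with finite degrees, [L:F] = [L:K] · [K:F]. Here this gives [L:F] = 30 · 56 = 1680.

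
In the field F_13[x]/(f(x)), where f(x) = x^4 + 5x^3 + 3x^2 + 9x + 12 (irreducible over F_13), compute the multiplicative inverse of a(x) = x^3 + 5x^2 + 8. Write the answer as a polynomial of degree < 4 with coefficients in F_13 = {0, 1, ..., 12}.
a(x)^(-1) ≡ 7x^3 + 7x^2 + x + 1 (mod f(x))

Since f is irreducible over F_13, F_13[x]/(f) is a field and a(x) ≠ 0 has an inverse. Apply the extended Euclidean algorithm to f(x) and a(x) in F_13[x]: f(x) = (x)·a(x) + (3x^2 + x + 12);  a(x) = (9x + 3)·(3x^2 + x + 12) + (6x + 11);  (3x^2 + x + 12) = (7x + 9)·(6x + 11) + (4). The last nonzero remainder is the constant 4 = gcd(f, a) in F_13. Back-substituting through the division chain expresses 4 = s(x)·a(x) + t(x)·f(x) with s(x) ≡ 2x^3 + 2x^2 + 4x + 4 (mod f), so (2x^3 + 2x^2 + 4x + 4)·a(x) ≡ 4 (mod f). Multiplying by 4^(-1) ≡ 10 in F_13 gives a(x)^(-1) ≡ 10·(2x^3 + 2x^2 + 4x + 4) ≡ 7x^3 + 7x^2 + x + 1 (mod f). Check: (x^3 + 5x^2 + 8)·(7x^3 + 7x^2 + x + 1) = 7x^6 + 3x^5 + 10x^4 + 10x^3 + 9x^2 + 8x + 8 ≡ 1 (mod x^4 + 5x^3 + 3x^2 + 9x + 12).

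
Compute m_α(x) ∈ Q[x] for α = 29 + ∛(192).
m_α(x) = x^3 - 87x^2 + 2523x - 24581

Set β = α - 29 = ∛(192), so β^3 = 192. Then (α - 29)^3 - 192 = 0, i.e. α is a root of g(x) = (x - 29)^3 - 192 = x^3 - 87x^2 + 2523x - 24581. Since g(x) = h(x - 29) where h(x) = x^3 - 192, and h is irreducible over Q (because 192 is not a perfect cube, so h has no rational root, and a monic cubic with no rational root is irreducible), g is also irreducible (irreducibility is preserved under the substitution x → x - 29). Hence m_α(x) = x^3 - 87x^2 + 2523x - 24581.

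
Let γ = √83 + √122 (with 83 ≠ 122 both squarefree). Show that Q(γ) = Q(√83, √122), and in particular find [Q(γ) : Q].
[Q(γ) : Q] = 4 (equivalently, Q(γ) = Q(√83, √122))

Obviously Q(γ) ⊆ Q(√83, √122), and [Q(√83, √122):Q] = 4 (since 83, 122 are distinct squarefree integers > 1 with 10126 not a perfect square). To show equality we compute the minimal polynomial of γ. From γ = √83 + √122: γ^2 = 83 + 2√(10126) + 122 = 205 + 2√(10126), so γ^2 - 205 = 2√(10126); squaring, (γ^2 - 205)^2 = 4·10126, i.e. γ^4 - 410γ^2 + 42025 - 40504 = 0, i.e. γ^4 - 410γ^2 + 1521 = 0. So γ is a root of x^4 - 410x^2 + 1521. This polynomial is irreducible over Q: it has no rational root (each ±√83 ± √122 is irrational), and any factorization into two quadratics over Q would force √(10126) ∈ Q (pairing opposite roots) or √83, √122 ∈ Q (other pairings), all impossible. Hence [Q(γ):Q] = 4 = [Q(√83, √122):Q], so Q(γ) = Q(√83, √122).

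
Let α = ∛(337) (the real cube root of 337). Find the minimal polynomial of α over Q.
m_α(x) = x^3 - 337

α satisfies α^3 = 337, so x^3 - 337 annihilates α. By the rational root test, a rational root p/q (in lowest terms) of x^3 - 337 would satisfy p^3 = 337 q^3, forcing q = 1 and p^3 = 337; but 337 is not a perfect cube, contradiction. A monic cubic over Q with no rational root is irreducible (any nontrivial factorization would include a linear factor). Hence x^3 - 337 is the minimal polynomial of α, and in particular [Q(α):Q] = 3.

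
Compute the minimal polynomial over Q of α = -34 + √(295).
m_α(x) = x^2 + 68x + 861

From α + 34 = √(295), squaring gives (α + 34)^2 = 295, i.e. α^2 + 68α + 1156 = 295, so α^2 + 68α + 861 = 0. The discriminant of x^2 + 68x + 861 is (68)^2 - 4·(861) = 4624 - 3444 = 1180, and 4·(295) is not a perfect square in Q since 295 is squarefree and ≠ 1. Hence x^2 + 68x + 861 is irreducible over Q and is the minimal polynomial of α.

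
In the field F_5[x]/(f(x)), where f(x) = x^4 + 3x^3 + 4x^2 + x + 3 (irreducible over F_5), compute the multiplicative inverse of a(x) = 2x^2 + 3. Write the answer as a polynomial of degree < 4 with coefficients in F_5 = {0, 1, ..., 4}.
a(x)^(-1) ≡ 4x^3 + 4x^2 + x + 1 (mod f(x))

Since f is irreducible over F_5, F_5[x]/(f) is a field and a(x) ≠ 0 has an inverse. Apply the extended Euclidean algorithm to f(x) and a(x) in F_5[x]: f(x) = (3x^2 + 4x)·a(x) + (4x + 3);  a(x) = (3x + 4)·(4x + 3) + (1). The last nonzero remainder is the constant 1 = gcd(f, a) in F_5. Back-substituting through the division chain expresses 1 = s(x)·a(x) + t(x)·f(x) with s(x) ≡ 4x^3 + 4x^2 + x + 1 (mod f), so a(x)^(-1) ≡ s(x) = 4x^3 + 4x^2 + x + 1 (mod f). Check: (2x^2 + 3)·(4x^3 + 4x^2 + x + 1) = 3x^5 + 3x^4 + 4x^3 + 4x^2 + 3x + 3 ≡ 1 (mod x^4 + 3x^3 + 4x^2 + x + 3).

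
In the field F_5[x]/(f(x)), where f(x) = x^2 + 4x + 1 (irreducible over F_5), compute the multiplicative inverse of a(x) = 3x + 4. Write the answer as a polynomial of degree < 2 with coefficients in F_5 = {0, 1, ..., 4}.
a(x)^(-1) ≡ x + 1 (mod f(x))

Since f is irreducible over F_5, F_5[x]/(f) is a field and a(x) ≠ 0 has an inverse. Apply the extended Euclidean algorithm to f(x) and a(x) in F_5[x]: f(x) = (2x + 2)·a(x) + (3). The last nonzero remainder is the constant 3 = gcd(f, a) in F_5. Back-substituting through the division chain expresses 3 = s(x)·a(x) + t(x)·f(x) with s(x) ≡ 3x + 3 (mod f), so (3x + 3)·a(x) ≡ 3 (mod f). Multiplying by 3^(-1) ≡ 2 in F_5 gives a(x)^(-1) ≡ 2·(3x + 3) ≡ x + 1 (mod f). Check: (3x + 4)·(x + 1) = 3x^2 + 2x + 4 ≡ 1 (mod x^2 + 4x + 1).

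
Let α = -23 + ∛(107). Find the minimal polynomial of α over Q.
m_α(x) = x^3 + 69x^2 + 1587x + 12060

Set β = α + 23 = ∛(107), so β^3 = 107. Then (α + 23)^3 - 107 = 0, i.e. α is a root of g(x) = (x + 23)^3 - 107 = x^3 + 69x^2 + 1587x + 12060. Since g(x) = h(x + 23) where h(x) = x^3 - 107, and h is irreducible over Q (because 107 is not a perfect cube, so h has no rational root, and a monic cubic with no rational root is irreducible), g is also irreducible (irreducibility is preserved under the substitution x → x + 23). Hence m_α(x) = x^3 + 69x^2 + 1587x + 12060.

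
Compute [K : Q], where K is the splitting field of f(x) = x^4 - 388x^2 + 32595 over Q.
[K : Q] = 4

Solving the quadratic in x^2: x^2 = (388 ± √(388^2 - 4·32595))/2 = (388 ± √20164)/2 = (388 ± 142)/2, giving x^2 = 123 or x^2 = 265. So f(x) = (x^2 - 123)(x^2 - 265) and the roots of f are ±√123, ±√265. Hence the splitting field is K = Q(√123, √265). Since 123 and 265 are distinct squarefree integers > 1, their product 32595 is not a perfect square, so √265 ∉ Q(√123). By the tower law [K:Q] = [Q(√123,√265):Q(√123)] · [Q(√123):Q] = 2 · 2 = 4.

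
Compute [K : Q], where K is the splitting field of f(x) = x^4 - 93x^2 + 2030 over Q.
[K : Q] = 4

Solving the quadratic in x^2: x^2 = (93 ± √(93^2 - 4·2030))/2 = (93 ± √529)/2 = (93 ± 23)/2, giving x^2 = 35 or x^2 = 58. So f(x) = (x^2 - 35)(x^2 - 58) and the roots of f are ±√35, ±√58. Hence the splitting field is K = Q(√35, √58). Since 35 and 58 are distinct squarefree integers > 1, their product 2030 is not a perfect square, so √58 ∉ Q(√35). By the tower law [K:Q] = [Q(√35,√58):Q(√35)] · [Q(√35):Q] = 2 · 2 = 4.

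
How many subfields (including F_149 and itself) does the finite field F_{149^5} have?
F_{149^5} has 2 subfields

The subfields of F_{p^n} are exactly the fields F_{p^d} for d | n (each is the fixed field of the unique index-d subgroup of Gal(F_{p^n}/F_p) ≅ Z/nZ). The divisors of n = 5 are {1, 5}, giving 2 subfields: F_{149^1}, F_{149^5}.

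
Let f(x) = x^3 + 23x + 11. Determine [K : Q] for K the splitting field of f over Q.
[K : Q] = 6

By the rational root test, any rational root of the monic integer polynomial f(x) = x^3 + 23x + 11 must be an integer dividing the constant term 11, i.e. one of ±{1, 11}. Evaluating: f(1) = 35, f(-1) = -13, f(11) = 1595, f(-11) = -1573; none is 0, so f has no rational root and is therefore irreducible over Q (a cubic with no linear factor over a field is irreducible). For an irreducible cubic, the Galois group is A_3 or S_3 according as the discriminant disc(f) = -4a^3 - 27b^2 = -4·(23)^3 - 27·(11)^2 = -51935 is or is not a square in Q. Here disc(f) = -51935 is not a perfect square in Q, so the Galois group of f over Q is not contained in A_3 and must be all of S_3. The splitting field has degree |S_3| = 6 over Q, so [K : Q] = 6.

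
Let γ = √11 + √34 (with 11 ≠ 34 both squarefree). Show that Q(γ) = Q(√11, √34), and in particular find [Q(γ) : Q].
[Q(γ) : Q] = 4 (equivalently, Q(γ) = Q(√11, √34))

Obviously Q(γ) ⊆ Q(√11, √34), and [Q(√11, √34):Q] = 4 (since 11, 34 are distinct squarefree integers > 1 with 374 not a perfect square). To show equality we compute the minimal polynomial of γ. From γ = √11 + √34: γ^2 = 11 + 2√(374) + 34 = 45 + 2√(374), so γ^2 - 45 = 2√(374); squaring, (γ^2 - 45)^2 = 4·374, i.e. γ^4 - 90γ^2 + 2025 - 1496 = 0, i.e. γ^4 - 90γ^2 + 529 = 0. So γ is a root of x^4 - 90x^2 + 529. This polynomial is irreducible over Q: it has no rational root (each ±√11 ± √34 is irrational), and any factorization into two quadratics over Q would force √(374) ∈ Q (pairing opposite roots) or √11, √34 ∈ Q (other pairings), all impossible. Hence [Q(γ):Q] = 4 = [Q(√11, √34):Q], so Q(γ) = Q(√11, √34).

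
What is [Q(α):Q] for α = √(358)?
[Q(α):Q] = 2

[Q(α):Q] equals the degree of the minimal polynomial of α. Here α^2 = 358 and x^2 - 358 is irreducible (d = 358 is squarefree, ≠ 1, hence not a square), so deg(m_α) = 2. Thus [Q(α):Q] = 2.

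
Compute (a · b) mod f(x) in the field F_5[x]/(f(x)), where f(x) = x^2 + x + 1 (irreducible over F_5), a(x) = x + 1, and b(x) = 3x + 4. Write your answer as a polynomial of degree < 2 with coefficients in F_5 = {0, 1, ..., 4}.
a · b ≡ 4x + 1 (mod f(x))

Multiply in F_5[x]: a(x)·b(x) = (x + 1)·(3x + 4) = 3x^2 + 2x + 4. This has degree ≥ 2, so divide by f(x) over F_5: 3x^2 + 2x + 4 = (3)·(x^2 + x + 1) + (4x + 1). Hence a·b ≡ 4x + 1 (mod f). (F_5[x]/(f) is a field with 5^2 = 25 elements since f is irreducible of degree 2.)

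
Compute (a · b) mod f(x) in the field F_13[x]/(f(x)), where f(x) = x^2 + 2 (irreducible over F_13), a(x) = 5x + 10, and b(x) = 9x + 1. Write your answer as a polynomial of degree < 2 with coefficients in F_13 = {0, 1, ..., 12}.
a · b ≡ 4x + 11 (mod f(x))

Multiply in F_13[x]: a(x)·b(x) = (5x + 10)·(9x + 1) = 6x^2 + 4x + 10. This has degree ≥ 2, so divide by f(x) over F_13: 6x^2 + 4x + 10 = (6)·(x^2 + 2) + (4x + 11). Hence a·b ≡ 4x + 11 (mod f). (F_13[x]/(f) is a field with 13^2 = 169 elements since f is irreducible of degree 2.)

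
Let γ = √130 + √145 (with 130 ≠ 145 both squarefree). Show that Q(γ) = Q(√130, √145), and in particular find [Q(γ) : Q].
[Q(γ) : Q] = 4 (equivalently, Q(γ) = Q(√130, √145))

Obviously Q(γ) ⊆ Q(√130, √145), and [Q(√130, √145):Q] = 4 (since 130, 145 are distinct squarefree integers > 1 with 18850 not a perfect square). To show equality we compute the minimal polynomial of γ. From γ = √130 + √145: γ^2 = 130 + 2√(18850) + 145 = 275 + 2√(18850), so γ^2 - 275 = 2√(18850); squaring, (γ^2 - 275)^2 = 4·18850, i.e. γ^4 - 550γ^2 + 75625 - 75400 = 0, i.e. γ^4 - 550γ^2 + 225 = 0. So γ is a root of x^4 - 550x^2 + 225. This polynomial is irreducible over Q: it has no rational root (each ±√130 ± √145 is irrational), and any factorization into two quadratics over Q would force √(18850) ∈ Q (pairing opposite roots) or √130, √145 ∈ Q (other pairings), all impossible. Hence [Q(γ):Q] = 4 = [Q(√130, √145):Q], so Q(γ) = Q(√130, √145).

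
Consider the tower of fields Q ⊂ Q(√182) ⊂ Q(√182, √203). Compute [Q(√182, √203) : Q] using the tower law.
[Q(√182, √203) : Q] = 4

[Q(√182):Q] = 2 (min poly x^2 - 182, irreducible since 182 is squarefree > 1). For the top step, suppose √203 ∈ Q(√182), say √203 = c + d√182 with c, d ∈ Q. Squaring: 203 = c^2 + 182d^2 + 2cd√182. Since √182 ∉ Q this forces 2cd = 0. If d = 0 then √203 = c ∈ Q, contradicting 203 squarefree > 1. If c = 0 then 203 = 182d^2, so 182·203 = (182d)^2 is a perfect square in Q — but 182·203 = 36946 is not a perfect square (since 182 and 203 are distinct squarefree integers). Contradiction. Hence √203 ∉ Q(√182), so x^2 - 203 stays irreducible over Q(√182) and [Q(√182, √203) : Q(√182)] = 2. By the tower law, [Q(√182, √203) : Q] = 2 · 2 = 4.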